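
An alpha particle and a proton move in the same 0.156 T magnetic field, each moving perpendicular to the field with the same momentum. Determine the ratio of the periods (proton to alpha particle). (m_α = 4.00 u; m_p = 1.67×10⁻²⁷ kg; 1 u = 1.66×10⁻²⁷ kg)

ratio ≈ 0.503

T = 2πm/(qB) is independent of speed, so T₂/T₁ = (m₂/q₂)/(m₁/q₁).
T_{proton}/T_{alpha particle} = (1.67×10^-27/1e) / (6.64×10^-27/2e) = 0.503.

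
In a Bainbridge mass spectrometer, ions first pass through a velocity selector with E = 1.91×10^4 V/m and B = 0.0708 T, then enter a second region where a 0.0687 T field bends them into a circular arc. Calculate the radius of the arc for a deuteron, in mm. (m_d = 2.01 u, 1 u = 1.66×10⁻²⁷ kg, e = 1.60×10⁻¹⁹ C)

r ≈ 81.9 mm

The selector passes v = E/B = 1.91×10^4/0.0708 = 2.70×10^5 m/s.
In the deflection region, r = mv/(qB₂) = (3.34×10^-27)(2.70×10^5) / [(1×1.60×10^-19)(0.0687)] = 0.0819 m.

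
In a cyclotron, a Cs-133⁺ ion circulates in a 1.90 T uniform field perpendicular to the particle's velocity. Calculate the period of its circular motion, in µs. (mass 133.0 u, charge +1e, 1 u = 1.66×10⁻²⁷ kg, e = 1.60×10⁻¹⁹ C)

The cyclotron period is independent of speed: T = 2πm/(qB).
T = 2π(2.21×10^-25) / [(1×1.60×10^-19)(1.90)] = 4.56×10^-6 s.

T ≈ 4.56 µs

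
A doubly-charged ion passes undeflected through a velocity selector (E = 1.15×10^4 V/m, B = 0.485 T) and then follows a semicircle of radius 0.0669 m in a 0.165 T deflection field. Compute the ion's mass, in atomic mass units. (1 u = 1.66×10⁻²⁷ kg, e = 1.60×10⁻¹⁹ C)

m ≈ 89.7 u

v = E/B₁ = 2.37×10^4 m/s.
From r = mv/(qB₂), m = qB₂r/v = (2×1.60×10^-19)(0.165)(0.0669) / (2.37×10^4) = 1.49×10^-25 kg.
In atomic mass units: m = 1.49×10^-25 / 1.66×10^-27 = 89.7 u.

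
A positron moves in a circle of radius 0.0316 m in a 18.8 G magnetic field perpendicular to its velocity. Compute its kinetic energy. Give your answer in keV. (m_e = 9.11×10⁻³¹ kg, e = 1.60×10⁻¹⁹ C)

v = qBr/m = (1×1.60×10^-19)(1.88×10^-3)(0.0316) / (9.11×10^-31) = 1.04×10^7 m/s.
K = ½mv² = 0.5·(9.11×10^-31)·(1.04×10^7)² = 4.96×10^-17 J = 0.310 keV.

K ≈ 0.310 keV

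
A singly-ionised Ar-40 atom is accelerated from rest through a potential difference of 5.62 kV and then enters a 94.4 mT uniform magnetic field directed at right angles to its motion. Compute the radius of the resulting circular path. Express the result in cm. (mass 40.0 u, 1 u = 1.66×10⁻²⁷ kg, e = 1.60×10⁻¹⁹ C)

The kinetic energy gained is K = qV = (1×1.60×10^-19)(5620) = 8.99×10^-16 J.
v = √(2K/m) = 1.65×10^5 m/s.
r = mv/(qB) = (6.64×10^-26)(1.65×10^5) / [(1×1.60×10^-19)(0.0944)] = 0.723 m.

r ≈ 72.3 cm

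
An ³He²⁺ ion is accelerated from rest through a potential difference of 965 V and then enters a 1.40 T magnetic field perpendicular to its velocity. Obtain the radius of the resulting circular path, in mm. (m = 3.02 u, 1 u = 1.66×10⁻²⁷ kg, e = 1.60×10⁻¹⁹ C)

r ≈ 3.93 mm

The kinetic energy gained is K = qV = (2×1.60×10^-19)(965) = 3.09×10^-16 J.
v = √(2K/m) = 3.51×10^5 m/s.
r = mv/(qB) = (5.01×10^-27)(3.51×10^5) / [(2×1.60×10^-19)(1.40)] = 3.93×10^-3 m.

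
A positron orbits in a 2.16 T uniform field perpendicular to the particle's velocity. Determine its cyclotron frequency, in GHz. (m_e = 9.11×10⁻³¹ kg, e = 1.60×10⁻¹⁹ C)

f = qB/(2πm) = (1×1.60×10^-19)(2.16) / [2π(9.11×10^-31)] = 6.04×10^10 Hz.

f ≈ 60.4 GHz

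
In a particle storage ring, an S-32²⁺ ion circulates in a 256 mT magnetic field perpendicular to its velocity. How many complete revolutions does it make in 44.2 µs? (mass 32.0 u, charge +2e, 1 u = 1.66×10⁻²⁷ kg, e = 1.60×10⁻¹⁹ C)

N = 10

T = 2πm/(qB) = 2π(5.312×10^-26) / [(2×1.60×10^-19)(0.256)] = 4.0743×10^-6 s.
N = t/T = 4.42×10^-5 / 4.0743×10^-6 ≈ 10.85, so 10 complete revolutions.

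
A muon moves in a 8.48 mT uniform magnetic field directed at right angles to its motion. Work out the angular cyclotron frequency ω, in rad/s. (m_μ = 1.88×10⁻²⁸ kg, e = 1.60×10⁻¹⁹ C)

ω ≈ 7.22×10^6 rad/s

ω = qB/m = (1×1.60×10^-19)(8.48×10^-3) / (1.88×10^-28) = 7.22×10^6 rad/s.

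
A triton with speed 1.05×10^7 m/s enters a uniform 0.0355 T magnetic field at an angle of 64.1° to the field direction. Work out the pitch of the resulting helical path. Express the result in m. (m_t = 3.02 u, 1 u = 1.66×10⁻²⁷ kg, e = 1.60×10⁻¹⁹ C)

pitch ≈ 25.4 m

The velocity component along B is v∥ = v cos64.1° = 4.59×10^6 m/s.
The cyclotron period T = 2πm/(qB) = 5.55×10^-6 s is set by m, q, B alone.
Pitch = v∥·T = (4.59×10^6)(5.55×10^-6) = 25.4 m.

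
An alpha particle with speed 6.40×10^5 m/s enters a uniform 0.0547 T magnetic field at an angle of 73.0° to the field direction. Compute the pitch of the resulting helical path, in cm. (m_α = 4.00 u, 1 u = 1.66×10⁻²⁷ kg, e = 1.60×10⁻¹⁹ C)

The velocity component along B is v∥ = v cos73.0° = 1.87×10^5 m/s.
The cyclotron period T = 2πm/(qB) = 2.38×10^-6 s is set by m, q, B alone.
Pitch = v∥·T = (1.87×10^5)(2.38×10^-6) = 0.446 m.

pitch ≈ 44.6 cm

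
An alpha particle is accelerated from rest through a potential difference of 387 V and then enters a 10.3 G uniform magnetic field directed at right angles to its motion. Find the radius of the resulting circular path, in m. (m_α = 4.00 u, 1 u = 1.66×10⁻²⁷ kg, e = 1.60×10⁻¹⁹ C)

The kinetic energy gained is K = qV = (2×1.60×10^-19)(387) = 1.24×10^-16 J.
v = √(2K/m) = 1.93×10^5 m/s.
r = mv/(qB) = (6.64×10^-27)(1.93×10^5) / [(2×1.60×10^-19)(1.03×10^-3)] = 3.89 m.

r ≈ 3.89 m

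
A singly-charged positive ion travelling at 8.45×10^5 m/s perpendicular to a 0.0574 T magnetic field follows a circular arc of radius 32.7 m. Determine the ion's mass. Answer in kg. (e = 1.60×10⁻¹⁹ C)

m ≈ 3.55×10^-25 kg

qvB = mv²/r ⇒ m = qBr/v.
m = (1×1.60×10^-19)(0.0574)(32.7) / (8.45×10^5) = 3.55×10^-25 kg.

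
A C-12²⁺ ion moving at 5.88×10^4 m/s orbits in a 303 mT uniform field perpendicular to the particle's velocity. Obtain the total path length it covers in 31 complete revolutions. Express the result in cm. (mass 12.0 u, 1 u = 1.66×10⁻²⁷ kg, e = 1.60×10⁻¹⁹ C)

L ≈ 235 cm

r = mv/(qB) = 0.0121 m, so one revolution covers 2πr = 0.0759 m.
In 31 revolutions: L = 31·2πr = 2.35 m.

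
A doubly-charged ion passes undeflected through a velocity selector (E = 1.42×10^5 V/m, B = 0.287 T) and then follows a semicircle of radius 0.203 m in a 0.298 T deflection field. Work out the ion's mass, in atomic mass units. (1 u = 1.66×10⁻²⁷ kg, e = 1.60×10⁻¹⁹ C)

m ≈ 23.6 u

v = E/B₁ = 4.95×10^5 m/s.
From r = mv/(qB₂), m = qB₂r/v = (2×1.60×10^-19)(0.298)(0.203) / (4.95×10^5) = 3.91×10^-26 kg.
In atomic mass units: m = 3.91×10^-26 / 1.66×10^-27 = 23.6 u.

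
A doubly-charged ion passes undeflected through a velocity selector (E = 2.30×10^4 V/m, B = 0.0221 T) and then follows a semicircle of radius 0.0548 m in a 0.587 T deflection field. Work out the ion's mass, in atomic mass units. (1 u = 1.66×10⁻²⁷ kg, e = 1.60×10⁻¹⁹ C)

m ≈ 5.96 u

v = E/B₁ = 1.04×10^6 m/s.
From r = mv/(qB₂), m = qB₂r/v = (2×1.60×10^-19)(0.587)(0.0548) / (1.04×10^6) = 9.89×10^-27 kg.
In atomic mass units: m = 9.89×10^-27 / 1.66×10^-27 = 5.96 u.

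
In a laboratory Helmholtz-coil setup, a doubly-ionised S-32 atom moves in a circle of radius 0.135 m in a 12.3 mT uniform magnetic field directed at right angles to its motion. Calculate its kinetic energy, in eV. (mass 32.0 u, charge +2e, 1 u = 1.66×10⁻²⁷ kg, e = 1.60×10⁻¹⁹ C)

K ≈ 16.6 eV

v = qBr/m = (2×1.60×10^-19)(0.0123)(0.135) / (5.31×10^-26) = 1.00×10^4 m/s.
K = ½mv² = 0.5·(5.31×10^-26)·(1.00×10^4)² = 2.66×10^-18 J = 16.6 eV.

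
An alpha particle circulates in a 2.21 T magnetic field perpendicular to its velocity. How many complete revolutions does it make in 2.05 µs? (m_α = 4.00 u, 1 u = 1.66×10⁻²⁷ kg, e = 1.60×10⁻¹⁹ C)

N = 34

T = 2πm/(qB) = 2π(6.64×10^-27) / [(2×1.60×10^-19)(2.21)] = 5.8994×10^-8 s.
N = t/T = 2.05×10^-6 / 5.8994×10^-8 ≈ 34.75, so 34 complete revolutions.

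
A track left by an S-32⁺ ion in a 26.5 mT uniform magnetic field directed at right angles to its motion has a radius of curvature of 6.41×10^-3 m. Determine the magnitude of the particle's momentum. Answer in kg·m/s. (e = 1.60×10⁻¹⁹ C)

p ≈ 2.72×10^-23 kg·m/s

Since qvB = mv²/r, the momentum p = mv = qBr.
p = (1×1.60×10^-19)(0.0265)(6.41×10^-3) = 2.72×10^-23 kg·m/s.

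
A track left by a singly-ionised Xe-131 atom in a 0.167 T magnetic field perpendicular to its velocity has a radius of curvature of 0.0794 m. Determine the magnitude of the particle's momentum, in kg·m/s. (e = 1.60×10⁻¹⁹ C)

Since qvB = mv²/r, the momentum p = mv = qBr.
p = (1×1.60×10^-19)(0.167)(0.0794) = 2.12×10^-21 kg·m/s.

p ≈ 2.12×10^-21 kg·m/s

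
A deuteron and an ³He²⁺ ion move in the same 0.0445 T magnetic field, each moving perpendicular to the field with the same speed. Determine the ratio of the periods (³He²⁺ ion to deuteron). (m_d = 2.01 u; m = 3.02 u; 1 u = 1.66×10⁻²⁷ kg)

T = 2πm/(qB) is independent of speed, so T₂/T₁ = (m₂/q₂)/(m₁/q₁).
T_{³He²⁺ ion}/T_{deuteron} = (5.01×10^-27/2e) / (3.34×10^-27/1e) = 0.751.

ratio ≈ 0.751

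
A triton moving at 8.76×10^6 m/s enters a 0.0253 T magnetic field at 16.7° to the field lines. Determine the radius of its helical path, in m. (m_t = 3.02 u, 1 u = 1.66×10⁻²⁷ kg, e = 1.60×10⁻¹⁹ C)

r ≈ 3.12 m

Only the perpendicular component v⊥ = v sin16.7° = 2.52×10^6 m/s is bent by the field.
r = m v⊥ /(qB) = (5.01×10^-27)(2.52×10^6) / [(1×1.60×10^-19)(0.0253)] = 3.12 m.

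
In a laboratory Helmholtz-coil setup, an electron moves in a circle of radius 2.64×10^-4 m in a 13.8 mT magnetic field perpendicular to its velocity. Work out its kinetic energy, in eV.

v = qBr/m = (1×1.60×10^-19)(0.0138)(2.64×10^-4) / (9.11×10^-31) = 6.40×10^5 m/s.
K = ½mv² = 0.5·(9.11×10^-31)·(6.40×10^5)² = 1.86×10^-19 J = 1.17 eV.

K ≈ 1.17 eV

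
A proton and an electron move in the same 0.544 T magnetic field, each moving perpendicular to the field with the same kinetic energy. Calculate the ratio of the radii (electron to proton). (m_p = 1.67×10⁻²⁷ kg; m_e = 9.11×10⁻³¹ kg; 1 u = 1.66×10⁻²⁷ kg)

r = √(2mK)/(qB) ⇒ at equal K, r ∝ √m/q.
r_{electron}/r_{proton} = 0.0234.

ratio ≈ 0.0234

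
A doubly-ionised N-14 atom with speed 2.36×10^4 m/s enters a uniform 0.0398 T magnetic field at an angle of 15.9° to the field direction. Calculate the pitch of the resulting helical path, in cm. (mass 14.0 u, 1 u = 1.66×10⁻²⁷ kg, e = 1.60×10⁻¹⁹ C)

pitch ≈ 26.0 cm

The velocity component along B is v∥ = v cos15.9° = 2.27×10^4 m/s.
The cyclotron period T = 2πm/(qB) = 1.15×10^-5 s is set by m, q, B alone.
Pitch = v∥·T = (2.27×10^4)(1.15×10^-5) = 0.260 m.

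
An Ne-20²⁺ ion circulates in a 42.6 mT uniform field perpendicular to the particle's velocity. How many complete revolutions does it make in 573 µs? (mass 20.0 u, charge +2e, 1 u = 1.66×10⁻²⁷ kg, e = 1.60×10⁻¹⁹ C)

N = 37

T = 2πm/(qB) = 2π(3.32×10^-26) / [(2×1.60×10^-19)(0.0426)] = 1.5302×10^-5 s.
N = t/T = 5.73×10^-4 / 1.5302×10^-5 ≈ 37.45, so 37 complete revolutions.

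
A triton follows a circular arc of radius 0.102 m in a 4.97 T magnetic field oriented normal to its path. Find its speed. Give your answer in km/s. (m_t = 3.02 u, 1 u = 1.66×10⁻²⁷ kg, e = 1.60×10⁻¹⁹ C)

v ≈ 16200 km/s

From qvB = mv²/r, v = qBr/m.
v = (1×1.60×10^-19)(4.97)(0.102) / (5.01×10^-27) = 1.62×10^7 m/s.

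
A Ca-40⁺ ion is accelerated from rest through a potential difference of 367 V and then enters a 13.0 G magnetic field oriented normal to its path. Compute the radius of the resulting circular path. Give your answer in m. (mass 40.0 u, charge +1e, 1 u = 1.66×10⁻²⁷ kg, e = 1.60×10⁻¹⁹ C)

r ≈ 13.4 m

The kinetic energy gained is K = qV = (1×1.60×10^-19)(367) = 5.87×10^-17 J.
v = √(2K/m) = 4.21×10^4 m/s.
r = mv/(qB) = (6.64×10^-26)(4.21×10^4) / [(1×1.60×10^-19)(1.30×10^-3)] = 13.4 m.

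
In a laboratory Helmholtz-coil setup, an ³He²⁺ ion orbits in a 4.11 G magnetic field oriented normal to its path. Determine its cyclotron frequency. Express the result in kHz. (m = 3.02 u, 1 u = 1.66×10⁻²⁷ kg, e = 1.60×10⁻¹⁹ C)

f ≈ 4.18 kHz

f = qB/(2πm) = (2×1.60×10^-19)(4.11×10^-4) / [2π(5.01×10^-27)] = 4180 Hz.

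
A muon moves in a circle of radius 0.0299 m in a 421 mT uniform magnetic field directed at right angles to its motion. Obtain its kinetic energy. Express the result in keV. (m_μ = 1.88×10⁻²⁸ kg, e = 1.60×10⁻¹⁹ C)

K ≈ 67.4 keV

v = qBr/m = (1×1.60×10^-19)(0.421)(0.0299) / (1.88×10^-28) = 1.07×10^7 m/s.
K = ½mv² = 0.5·(1.88×10^-28)·(1.07×10^7)² = 1.08×10^-14 J = 67.4 keV.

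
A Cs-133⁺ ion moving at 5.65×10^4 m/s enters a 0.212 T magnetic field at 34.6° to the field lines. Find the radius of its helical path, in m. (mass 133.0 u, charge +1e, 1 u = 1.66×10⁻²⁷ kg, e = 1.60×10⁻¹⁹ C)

r ≈ 0.209 m

Only the perpendicular component v⊥ = v sin34.6° = 3.21×10^4 m/s is bent by the field.
r = m v⊥ /(qB) = (2.21×10^-25)(3.21×10^4) / [(1×1.60×10^-19)(0.212)] = 0.209 m.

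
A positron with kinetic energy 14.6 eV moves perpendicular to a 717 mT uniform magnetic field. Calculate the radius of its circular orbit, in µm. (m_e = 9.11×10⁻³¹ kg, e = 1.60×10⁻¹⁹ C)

Convert the energy: K = 14.6 eV = 2.34×10^-18 J.
v = √(2K/m) = √(2·2.34×10^-18/9.11×10^-31) = 2.26×10^6 m/s.
r = mv/(qB) = (9.11×10^-31)(2.26×10^6) / [(1×1.60×10^-19)(0.717)] = 1.80×10^-5 m.

r ≈ 18.0 µm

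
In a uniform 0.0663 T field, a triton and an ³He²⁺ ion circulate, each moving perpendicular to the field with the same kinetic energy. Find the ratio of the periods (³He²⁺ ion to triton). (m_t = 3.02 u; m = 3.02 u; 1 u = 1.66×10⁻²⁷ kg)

T = 2πm/(qB) is independent of speed, so T₂/T₁ = (m₂/q₂)/(m₁/q₁).
T_{³He²⁺ ion}/T_{triton} = (5.01×10^-27/2e) / (5.01×10^-27/1e) = 0.500.

ratio ≈ 0.500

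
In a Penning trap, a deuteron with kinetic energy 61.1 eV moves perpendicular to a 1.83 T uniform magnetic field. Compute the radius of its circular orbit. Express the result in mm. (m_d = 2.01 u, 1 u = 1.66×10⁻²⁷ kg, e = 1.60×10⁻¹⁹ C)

r ≈ 0.872 mm

Convert the energy: K = 61.1 eV = 9.78×10^-18 J.
v = √(2K/m) = √(2·9.78×10^-18/3.34×10^-27) = 7.65×10^4 m/s.
r = mv/(qB) = (3.34×10^-27)(7.65×10^4) / [(1×1.60×10^-19)(1.83)] = 8.72×10^-4 m.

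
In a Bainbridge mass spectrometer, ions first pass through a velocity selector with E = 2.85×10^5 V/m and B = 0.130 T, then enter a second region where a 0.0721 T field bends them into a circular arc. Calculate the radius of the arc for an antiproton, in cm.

r ≈ 31.7 cm

The selector passes v = E/B = 2.85×10^5/0.130 = 2.19×10^6 m/s.
In the deflection region, r = mv/(qB₂) = (1.67×10^-27)(2.19×10^6) / [(1×1.60×10^-19)(0.0721)] = 0.317 m.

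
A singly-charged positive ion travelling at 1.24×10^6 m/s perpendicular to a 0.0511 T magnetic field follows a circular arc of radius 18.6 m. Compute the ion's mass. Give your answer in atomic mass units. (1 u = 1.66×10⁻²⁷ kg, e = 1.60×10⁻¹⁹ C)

qvB = mv²/r ⇒ m = qBr/v.
m = (1×1.60×10^-19)(0.0511)(18.6) / (1.24×10^6) = 1.23×10^-25 kg = 73.9 u.

m ≈ 73.9 u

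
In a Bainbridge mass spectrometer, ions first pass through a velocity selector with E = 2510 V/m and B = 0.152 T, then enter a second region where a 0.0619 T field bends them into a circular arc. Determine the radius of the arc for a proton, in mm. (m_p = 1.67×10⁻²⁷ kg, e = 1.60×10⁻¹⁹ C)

The selector passes v = E/B = 2510/0.152 = 1.65×10^4 m/s.
In the deflection region, r = mv/(qB₂) = (1.67×10^-27)(1.65×10^4) / [(1×1.60×10^-19)(0.0619)] = 2.78×10^-3 m.

r ≈ 2.78 mm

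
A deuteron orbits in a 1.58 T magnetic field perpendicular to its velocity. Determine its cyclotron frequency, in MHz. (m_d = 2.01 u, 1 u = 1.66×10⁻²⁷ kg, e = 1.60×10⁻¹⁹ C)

f ≈ 12.1 MHz

f = qB/(2πm) = (1×1.60×10^-19)(1.58) / [2π(3.34×10^-27)] = 1.21×10^7 Hz.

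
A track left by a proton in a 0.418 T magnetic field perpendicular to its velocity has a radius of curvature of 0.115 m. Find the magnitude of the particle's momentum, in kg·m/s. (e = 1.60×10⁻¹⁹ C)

p ≈ 7.69×10^-21 kg·m/s

Since qvB = mv²/r, the momentum p = mv = qBr.
p = (1×1.60×10^-19)(0.418)(0.115) = 7.69×10^-21 kg·m/s.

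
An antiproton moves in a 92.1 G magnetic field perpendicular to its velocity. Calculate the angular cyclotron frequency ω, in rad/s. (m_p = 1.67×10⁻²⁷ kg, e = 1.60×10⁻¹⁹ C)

ω = qB/m = (1×1.60×10^-19)(9.21×10^-3) / (1.67×10^-27) = 8.82×10^5 rad/s.

ω ≈ 8.82×10^5 rad/s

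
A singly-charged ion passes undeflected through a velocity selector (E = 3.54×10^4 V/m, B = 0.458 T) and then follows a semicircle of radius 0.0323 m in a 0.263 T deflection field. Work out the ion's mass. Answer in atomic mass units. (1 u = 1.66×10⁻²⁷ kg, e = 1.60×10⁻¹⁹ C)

m ≈ 10.6 u

v = E/B₁ = 7.73×10^4 m/s.
From r = mv/(qB₂), m = qB₂r/v = (1×1.60×10^-19)(0.263)(0.0323) / (7.73×10^4) = 1.76×10^-26 kg.
In atomic mass units: m = 1.76×10^-26 / 1.66×10^-27 = 10.6 u.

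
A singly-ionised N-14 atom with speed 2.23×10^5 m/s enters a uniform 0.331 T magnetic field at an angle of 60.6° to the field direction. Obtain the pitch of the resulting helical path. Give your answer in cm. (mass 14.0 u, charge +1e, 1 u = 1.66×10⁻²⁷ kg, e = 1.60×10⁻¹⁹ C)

The velocity component along B is v∥ = v cos60.6° = 1.09×10^5 m/s.
The cyclotron period T = 2πm/(qB) = 2.76×10^-6 s is set by m, q, B alone.
Pitch = v∥·T = (1.09×10^5)(2.76×10^-6) = 0.302 m.

pitch ≈ 30.2 cm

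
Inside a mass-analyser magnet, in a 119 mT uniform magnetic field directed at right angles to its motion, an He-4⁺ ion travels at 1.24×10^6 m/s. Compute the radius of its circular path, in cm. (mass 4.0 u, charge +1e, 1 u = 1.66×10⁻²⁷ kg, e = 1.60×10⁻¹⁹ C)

r ≈ 43.2 cm

The magnetic force provides the centripetal force: qvB = mv²/r, so r = mv/(qB).
r = (6.64×10^-27 kg)(1.24×10^6 m/s) / [(1×1.60×10^-19 C)(0.119 T)] = 0.432 m.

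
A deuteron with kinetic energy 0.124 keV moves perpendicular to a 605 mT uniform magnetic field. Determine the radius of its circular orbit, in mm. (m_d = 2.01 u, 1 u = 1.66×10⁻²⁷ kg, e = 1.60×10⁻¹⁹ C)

Convert the energy: K = 0.124 keV = 1.98×10^-17 J.
v = √(2K/m) = √(2·1.98×10^-17/3.34×10^-27) = 1.09×10^5 m/s.
r = mv/(qB) = (3.34×10^-27)(1.09×10^5) / [(1×1.60×10^-19)(0.605)] = 3.76×10^-3 m.

r ≈ 3.76 mm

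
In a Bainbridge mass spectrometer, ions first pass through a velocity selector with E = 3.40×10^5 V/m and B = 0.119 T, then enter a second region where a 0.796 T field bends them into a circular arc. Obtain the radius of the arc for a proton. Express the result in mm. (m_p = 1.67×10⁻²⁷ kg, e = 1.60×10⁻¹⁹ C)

r ≈ 37.5 mm

The selector passes v = E/B = 3.40×10^5/0.119 = 2.86×10^6 m/s.
In the deflection region, r = mv/(qB₂) = (1.67×10^-27)(2.86×10^6) / [(1×1.60×10^-19)(0.796)] = 0.0375 m.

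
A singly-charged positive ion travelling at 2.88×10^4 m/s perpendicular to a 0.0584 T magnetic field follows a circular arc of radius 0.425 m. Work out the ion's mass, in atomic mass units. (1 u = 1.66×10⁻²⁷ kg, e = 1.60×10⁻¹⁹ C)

qvB = mv²/r ⇒ m = qBr/v.
m = (1×1.60×10^-19)(0.0584)(0.425) / (2.88×10^4) = 1.38×10^-25 kg = 83.1 u.

m ≈ 83.1 u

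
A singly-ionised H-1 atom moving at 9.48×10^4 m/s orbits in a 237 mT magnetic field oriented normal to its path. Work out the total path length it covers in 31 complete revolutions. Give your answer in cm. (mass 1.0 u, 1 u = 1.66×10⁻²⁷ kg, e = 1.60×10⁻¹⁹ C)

L ≈ 80.8 cm

r = mv/(qB) = 4.15×10^-3 m, so one revolution covers 2πr = 0.0261 m.
In 31 revolutions: L = 31·2πr = 0.808 m.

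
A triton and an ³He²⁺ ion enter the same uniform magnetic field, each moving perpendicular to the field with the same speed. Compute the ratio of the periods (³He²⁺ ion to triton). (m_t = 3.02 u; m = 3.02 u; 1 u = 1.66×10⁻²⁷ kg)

ratio ≈ 0.500

T = 2πm/(qB) is independent of speed, so T₂/T₁ = (m₂/q₂)/(m₁/q₁).
T_{³He²⁺ ion}/T_{triton} = (5.01×10^-27/2e) / (5.01×10^-27/1e) = 0.500.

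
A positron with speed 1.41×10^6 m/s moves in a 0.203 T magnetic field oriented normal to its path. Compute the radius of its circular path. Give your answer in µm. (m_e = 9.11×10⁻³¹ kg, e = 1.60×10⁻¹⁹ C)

r ≈ 39.5 µm

The magnetic force provides the centripetal force: qvB = mv²/r, so r = mv/(qB).
r = (9.11×10^-31 kg)(1.41×10^6 m/s) / [(1×1.60×10^-19 C)(0.203 T)] = 3.95×10^-5 m.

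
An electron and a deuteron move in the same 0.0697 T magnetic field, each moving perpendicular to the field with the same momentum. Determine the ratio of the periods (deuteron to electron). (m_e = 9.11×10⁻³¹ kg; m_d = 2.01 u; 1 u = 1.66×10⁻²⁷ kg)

ratio ≈ 3660

T = 2πm/(qB) is independent of speed, so T₂/T₁ = (m₂/q₂)/(m₁/q₁).
T_{deuteron}/T_{electron} = (3.34×10^-27/1e) / (9.11×10^-31/1e) = 3660.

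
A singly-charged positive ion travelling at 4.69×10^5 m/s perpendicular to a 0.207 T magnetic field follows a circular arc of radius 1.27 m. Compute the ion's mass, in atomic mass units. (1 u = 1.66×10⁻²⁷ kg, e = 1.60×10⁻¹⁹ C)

qvB = mv²/r ⇒ m = qBr/v.
m = (1×1.60×10^-19)(0.207)(1.27) / (4.69×10^5) = 8.97×10^-26 kg = 54.0 u.

m ≈ 54.0 u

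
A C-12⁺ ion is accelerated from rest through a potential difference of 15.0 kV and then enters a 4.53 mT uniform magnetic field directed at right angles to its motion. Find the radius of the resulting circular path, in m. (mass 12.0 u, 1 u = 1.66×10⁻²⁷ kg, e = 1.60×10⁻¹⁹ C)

The kinetic energy gained is K = qV = (1×1.60×10^-19)(1.50×10^4) = 2.40×10^-15 J.
v = √(2K/m) = 4.91×10^5 m/s.
r = mv/(qB) = (1.99×10^-26)(4.91×10^5) / [(1×1.60×10^-19)(4.53×10^-3)] = 13.5 m.

r ≈ 13.5 m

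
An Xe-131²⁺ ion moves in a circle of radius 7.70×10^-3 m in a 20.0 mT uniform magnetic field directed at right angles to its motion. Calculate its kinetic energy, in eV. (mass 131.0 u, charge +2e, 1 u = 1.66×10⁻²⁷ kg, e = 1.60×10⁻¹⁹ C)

K ≈ 0.0349 eV

v = qBr/m = (2×1.60×10^-19)(0.0200)(7.70×10^-3) / (2.17×10^-25) = 227 m/s.
K = ½mv² = 0.5·(2.17×10^-25)·(227)² = 5.58×10^-21 J = 0.0349 eV.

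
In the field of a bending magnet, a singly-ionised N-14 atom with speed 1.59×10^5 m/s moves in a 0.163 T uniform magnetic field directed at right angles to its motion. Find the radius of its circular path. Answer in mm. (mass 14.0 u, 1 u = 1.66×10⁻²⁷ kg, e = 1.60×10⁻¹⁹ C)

r ≈ 142 mm

The magnetic force provides the centripetal force: qvB = mv²/r, so r = mv/(qB).
r = (2.32×10^-26 kg)(1.59×10^5 m/s) / [(1×1.60×10^-19 C)(0.163 T)] = 0.142 m.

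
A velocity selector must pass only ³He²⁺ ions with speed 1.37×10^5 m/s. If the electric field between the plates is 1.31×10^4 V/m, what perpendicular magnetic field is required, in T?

qE = qvB ⇒ B = E/v = (1.31×10^4) / (1.37×10^5) = 0.0956 T.

B ≈ 0.0956 T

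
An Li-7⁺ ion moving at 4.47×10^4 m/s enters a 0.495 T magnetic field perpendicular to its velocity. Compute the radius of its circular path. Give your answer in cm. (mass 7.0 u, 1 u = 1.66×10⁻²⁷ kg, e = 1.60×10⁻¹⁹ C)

r ≈ 0.656 cm

The magnetic force provides the centripetal force: qvB = mv²/r, so r = mv/(qB).
r = (1.16×10^-26 kg)(4.47×10^4 m/s) / [(1×1.60×10^-19 C)(0.495 T)] = 6.56×10^-3 m.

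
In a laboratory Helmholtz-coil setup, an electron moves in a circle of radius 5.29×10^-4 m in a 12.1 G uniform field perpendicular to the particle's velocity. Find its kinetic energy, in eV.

v = qBr/m = (1×1.60×10^-19)(1.21×10^-3)(5.29×10^-4) / (9.11×10^-31) = 1.12×10^5 m/s.
K = ½mv² = 0.5·(9.11×10^-31)·(1.12×10^5)² = 5.76×10^-21 J = 0.0360 eV.

K ≈ 0.0360 eV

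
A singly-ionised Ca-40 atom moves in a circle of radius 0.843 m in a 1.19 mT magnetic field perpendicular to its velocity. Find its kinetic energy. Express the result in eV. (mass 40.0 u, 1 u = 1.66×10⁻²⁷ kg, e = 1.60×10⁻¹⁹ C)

K ≈ 1.21 eV

v = qBr/m = (1×1.60×10^-19)(1.19×10^-3)(0.843) / (6.64×10^-26) = 2420 m/s.
K = ½mv² = 0.5·(6.64×10^-26)·(2420)² = 1.94×10^-19 J = 1.21 eV.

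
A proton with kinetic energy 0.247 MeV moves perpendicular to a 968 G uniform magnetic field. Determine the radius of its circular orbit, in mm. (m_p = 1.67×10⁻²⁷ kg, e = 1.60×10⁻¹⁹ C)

Convert the energy: K = 0.247 MeV = 3.95×10^-14 J.
v = √(2K/m) = √(2·3.95×10^-14/1.67×10^-27) = 6.88×10^6 m/s.
r = mv/(qB) = (1.67×10^-27)(6.88×10^6) / [(1×1.60×10^-19)(0.0968)] = 0.742 m.

r ≈ 742 mm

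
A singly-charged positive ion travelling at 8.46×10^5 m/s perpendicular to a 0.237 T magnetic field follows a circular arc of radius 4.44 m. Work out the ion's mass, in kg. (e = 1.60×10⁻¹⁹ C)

m ≈ 1.99×10^-25 kg

qvB = mv²/r ⇒ m = qBr/v.
m = (1×1.60×10^-19)(0.237)(4.44) / (8.46×10^5) = 1.99×10^-25 kg.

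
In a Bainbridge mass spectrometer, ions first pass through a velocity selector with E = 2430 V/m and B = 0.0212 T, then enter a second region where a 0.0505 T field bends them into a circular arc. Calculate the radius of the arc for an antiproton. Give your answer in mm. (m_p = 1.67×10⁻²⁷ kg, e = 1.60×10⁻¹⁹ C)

r ≈ 23.7 mm

The selector passes v = E/B = 2430/0.0212 = 1.15×10^5 m/s.
In the deflection region, r = mv/(qB₂) = (1.67×10^-27)(1.15×10^5) / [(1×1.60×10^-19)(0.0505)] = 0.0237 m.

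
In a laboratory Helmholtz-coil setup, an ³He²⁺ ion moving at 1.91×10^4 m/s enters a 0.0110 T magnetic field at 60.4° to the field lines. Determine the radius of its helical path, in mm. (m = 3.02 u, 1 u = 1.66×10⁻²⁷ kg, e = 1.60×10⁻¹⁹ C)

r ≈ 23.7 mm

Only the perpendicular component v⊥ = v sin60.4° = 1.66×10^4 m/s is bent by the field.
r = m v⊥ /(qB) = (5.01×10^-27)(1.66×10^4) / [(2×1.60×10^-19)(0.0110)] = 0.0237 m.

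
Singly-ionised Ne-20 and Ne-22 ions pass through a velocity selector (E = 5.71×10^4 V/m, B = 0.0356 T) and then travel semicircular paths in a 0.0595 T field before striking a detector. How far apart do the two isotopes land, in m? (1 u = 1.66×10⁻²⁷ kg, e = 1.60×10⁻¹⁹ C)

Both emerge at v = E/B₁ = 1.60×10^6 m/s.
r = mv/(qB₂), so r₁ = 5.594 m and r₂ = 6.153 m, giving Δr = 0.559 m.
After a semicircle each ion lands a diameter 2r from the entry slit, so the separation is 2Δr = 1.12 m.

Δd ≈ 1.12 m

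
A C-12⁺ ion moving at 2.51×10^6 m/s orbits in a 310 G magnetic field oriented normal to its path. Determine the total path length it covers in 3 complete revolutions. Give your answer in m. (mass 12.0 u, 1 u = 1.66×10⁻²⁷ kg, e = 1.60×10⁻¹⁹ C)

L ≈ 190 m

r = mv/(qB) = 10.1 m, so one revolution covers 2πr = 63.3 m.
In 3 revolutions: L = 3·2πr = 190 m.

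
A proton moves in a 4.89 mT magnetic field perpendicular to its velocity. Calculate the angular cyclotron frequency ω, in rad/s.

ω ≈ 4.69×10^5 rad/s

ω = qB/m = (1×1.60×10^-19)(4.89×10^-3) / (1.67×10^-27) = 4.69×10^5 rad/s.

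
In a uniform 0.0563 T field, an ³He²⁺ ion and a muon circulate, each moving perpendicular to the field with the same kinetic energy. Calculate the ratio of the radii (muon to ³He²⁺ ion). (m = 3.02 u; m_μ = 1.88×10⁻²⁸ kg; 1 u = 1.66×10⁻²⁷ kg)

r = √(2mK)/(qB) ⇒ at equal K, r ∝ √m/q.
r_{muon}/r_{³He²⁺ ion} = 0.387.

ratio ≈ 0.387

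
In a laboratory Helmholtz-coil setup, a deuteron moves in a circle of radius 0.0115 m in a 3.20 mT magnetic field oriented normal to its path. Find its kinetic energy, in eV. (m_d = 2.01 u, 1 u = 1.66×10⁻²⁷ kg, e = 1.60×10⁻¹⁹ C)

v = qBr/m = (1×1.60×10^-19)(3.20×10^-3)(0.0115) / (3.34×10^-27) = 1760 m/s.
K = ½mv² = 0.5·(3.34×10^-27)·(1760)² = 5.20×10^-21 J = 0.0325 eV.

K ≈ 0.0325 eV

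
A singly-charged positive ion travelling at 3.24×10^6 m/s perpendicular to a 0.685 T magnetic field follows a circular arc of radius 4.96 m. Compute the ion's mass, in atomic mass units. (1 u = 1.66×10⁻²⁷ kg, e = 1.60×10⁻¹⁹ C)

qvB = mv²/r ⇒ m = qBr/v.
m = (1×1.60×10^-19)(0.685)(4.96) / (3.24×10^6) = 1.68×10^-25 kg = 101 u.

m ≈ 101 u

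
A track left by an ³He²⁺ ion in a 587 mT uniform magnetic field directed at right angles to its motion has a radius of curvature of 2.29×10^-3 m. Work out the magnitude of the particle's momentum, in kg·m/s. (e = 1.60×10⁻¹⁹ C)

p ≈ 4.30×10^-22 kg·m/s

Since qvB = mv²/r, the momentum p = mv = qBr.
p = (2×1.60×10^-19)(0.587)(2.29×10^-3) = 4.30×10^-22 kg·m/s.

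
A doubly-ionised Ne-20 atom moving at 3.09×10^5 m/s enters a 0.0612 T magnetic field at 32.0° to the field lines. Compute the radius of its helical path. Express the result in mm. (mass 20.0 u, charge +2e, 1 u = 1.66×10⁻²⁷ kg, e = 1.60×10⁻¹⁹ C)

r ≈ 278 mm

Only the perpendicular component v⊥ = v sin32.0° = 1.64×10^5 m/s is bent by the field.
r = m v⊥ /(qB) = (3.32×10^-26)(1.64×10^5) / [(2×1.60×10^-19)(0.0612)] = 0.278 m.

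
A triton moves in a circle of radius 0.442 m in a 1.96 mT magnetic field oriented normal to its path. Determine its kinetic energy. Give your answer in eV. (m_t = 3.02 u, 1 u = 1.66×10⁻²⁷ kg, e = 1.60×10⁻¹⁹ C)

v = qBr/m = (1×1.60×10^-19)(1.96×10^-3)(0.442) / (5.01×10^-27) = 2.76×10^4 m/s.
K = ½mv² = 0.5·(5.01×10^-27)·(2.76×10^4)² = 1.92×10^-18 J = 12.0 eV.

K ≈ 12.0 eV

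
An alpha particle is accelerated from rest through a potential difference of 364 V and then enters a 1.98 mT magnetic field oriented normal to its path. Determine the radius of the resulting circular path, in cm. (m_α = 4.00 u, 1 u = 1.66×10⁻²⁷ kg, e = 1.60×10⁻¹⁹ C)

The kinetic energy gained is K = qV = (2×1.60×10^-19)(364) = 1.16×10^-16 J.
v = √(2K/m) = 1.87×10^5 m/s.
r = mv/(qB) = (6.64×10^-27)(1.87×10^5) / [(2×1.60×10^-19)(1.98×10^-3)] = 1.96 m.

r ≈ 196 cm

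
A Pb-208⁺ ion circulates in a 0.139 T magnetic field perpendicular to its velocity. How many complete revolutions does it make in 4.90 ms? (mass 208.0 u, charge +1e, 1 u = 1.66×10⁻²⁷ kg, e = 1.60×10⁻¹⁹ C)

N = 50

T = 2πm/(qB) = 2π(3.4528×10^-25) / [(1×1.60×10^-19)(0.139)] = 9.7548×10^-5 s.
N = t/T = 4.90×10^-3 / 9.7548×10^-5 ≈ 50.23, so 50 complete revolutions.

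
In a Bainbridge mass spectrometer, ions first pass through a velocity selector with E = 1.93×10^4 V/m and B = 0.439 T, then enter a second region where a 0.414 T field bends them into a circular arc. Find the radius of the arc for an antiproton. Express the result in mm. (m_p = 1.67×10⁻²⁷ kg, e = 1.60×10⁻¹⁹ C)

The selector passes v = E/B = 1.93×10^4/0.439 = 4.40×10^4 m/s.
In the deflection region, r = mv/(qB₂) = (1.67×10^-27)(4.40×10^4) / [(1×1.60×10^-19)(0.414)] = 1.11×10^-3 m.

r ≈ 1.11 mm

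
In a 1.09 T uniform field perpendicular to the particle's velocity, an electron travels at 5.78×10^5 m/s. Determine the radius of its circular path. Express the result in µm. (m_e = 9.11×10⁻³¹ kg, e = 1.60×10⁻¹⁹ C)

The magnetic force provides the centripetal force: qvB = mv²/r, so r = mv/(qB).
r = (9.11×10^-31 kg)(5.78×10^5 m/s) / [(1×1.60×10^-19 C)(1.09 T)] = 3.02×10^-6 m.

r ≈ 3.02 µm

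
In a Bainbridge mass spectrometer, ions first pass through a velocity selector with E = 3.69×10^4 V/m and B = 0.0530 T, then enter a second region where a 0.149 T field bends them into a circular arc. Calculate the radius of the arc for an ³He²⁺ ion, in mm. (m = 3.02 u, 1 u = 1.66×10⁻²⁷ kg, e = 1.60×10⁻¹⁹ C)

r ≈ 73.2 mm

The selector passes v = E/B = 3.69×10^4/0.0530 = 6.96×10^5 m/s.
In the deflection region, r = mv/(qB₂) = (5.01×10^-27)(6.96×10^5) / [(2×1.60×10^-19)(0.149)] = 0.0732 m.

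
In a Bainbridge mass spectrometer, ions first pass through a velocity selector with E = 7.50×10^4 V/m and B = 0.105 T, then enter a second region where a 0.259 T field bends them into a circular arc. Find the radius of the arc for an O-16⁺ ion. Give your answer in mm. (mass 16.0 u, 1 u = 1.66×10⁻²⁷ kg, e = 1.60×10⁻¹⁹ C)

r ≈ 458 mm

The selector passes v = E/B = 7.50×10^4/0.105 = 7.14×10^5 m/s.
In the deflection region, r = mv/(qB₂) = (2.66×10^-26)(7.14×10^5) / [(1×1.60×10^-19)(0.259)] = 0.458 m.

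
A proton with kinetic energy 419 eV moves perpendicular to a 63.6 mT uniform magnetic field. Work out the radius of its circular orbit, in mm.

Convert the energy: K = 419 eV = 6.70×10^-17 J.
v = √(2K/m) = √(2·6.70×10^-17/1.67×10^-27) = 2.83×10^5 m/s.
r = mv/(qB) = (1.67×10^-27)(2.83×10^5) / [(1×1.60×10^-19)(0.0636)] = 0.0465 m.

r ≈ 46.5 mm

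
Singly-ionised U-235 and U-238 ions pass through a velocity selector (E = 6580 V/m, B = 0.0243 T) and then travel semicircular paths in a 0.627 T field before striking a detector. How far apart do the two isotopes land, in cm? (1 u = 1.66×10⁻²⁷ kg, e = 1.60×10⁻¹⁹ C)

Δd ≈ 2.69 cm

Both emerge at v = E/B₁ = 2.71×10^5 m/s.
r = mv/(qB₂), so r₁ = 1.0530 m and r₂ = 1.0664 m, giving Δr = 0.0134 m.
After a semicircle each ion lands a diameter 2r from the entry slit, so the separation is 2Δr = 0.0269 m.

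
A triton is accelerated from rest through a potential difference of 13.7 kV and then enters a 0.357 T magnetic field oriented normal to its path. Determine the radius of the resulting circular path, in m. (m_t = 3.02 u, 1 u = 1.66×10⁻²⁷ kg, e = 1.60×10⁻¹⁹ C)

r ≈ 0.0821 m

The kinetic energy gained is K = qV = (1×1.60×10^-19)(1.37×10^4) = 2.19×10^-15 J.
v = √(2K/m) = 9.35×10^5 m/s.
r = mv/(qB) = (5.01×10^-27)(9.35×10^5) / [(1×1.60×10^-19)(0.357)] = 0.0821 m.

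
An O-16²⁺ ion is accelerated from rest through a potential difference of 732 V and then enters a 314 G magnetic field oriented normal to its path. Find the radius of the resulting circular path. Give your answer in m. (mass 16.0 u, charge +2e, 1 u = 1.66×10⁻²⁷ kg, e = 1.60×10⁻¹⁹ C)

r ≈ 0.351 m

The kinetic energy gained is K = qV = (2×1.60×10^-19)(732) = 2.34×10^-16 J.
v = √(2K/m) = 1.33×10^5 m/s.
r = mv/(qB) = (2.66×10^-26)(1.33×10^5) / [(2×1.60×10^-19)(0.0314)] = 0.351 m.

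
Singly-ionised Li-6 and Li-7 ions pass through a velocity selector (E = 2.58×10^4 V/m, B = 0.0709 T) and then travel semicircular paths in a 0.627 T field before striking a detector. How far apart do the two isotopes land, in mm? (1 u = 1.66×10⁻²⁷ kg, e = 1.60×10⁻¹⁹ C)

Both emerge at v = E/B₁ = 3.64×10^5 m/s.
r = mv/(qB₂), so r₁ = 0.03613 m and r₂ = 0.04215 m, giving Δr = 6.02×10^-3 m.
After a semicircle each ion lands a diameter 2r from the entry slit, so the separation is 2Δr = 0.0120 m.

Δd ≈ 12.0 mm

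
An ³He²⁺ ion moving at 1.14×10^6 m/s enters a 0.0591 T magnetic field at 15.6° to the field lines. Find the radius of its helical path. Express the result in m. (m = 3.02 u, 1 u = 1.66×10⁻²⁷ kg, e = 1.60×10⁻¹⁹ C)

r ≈ 0.0813 m

Only the perpendicular component v⊥ = v sin15.6° = 3.07×10^5 m/s is bent by the field.
r = m v⊥ /(qB) = (5.01×10^-27)(3.07×10^5) / [(2×1.60×10^-19)(0.0591)] = 0.0813 m.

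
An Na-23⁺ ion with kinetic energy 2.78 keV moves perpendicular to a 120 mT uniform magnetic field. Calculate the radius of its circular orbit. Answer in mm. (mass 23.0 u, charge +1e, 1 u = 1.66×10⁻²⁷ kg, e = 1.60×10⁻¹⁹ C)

Convert the energy: K = 2.78 keV = 4.45×10^-16 J.
v = √(2K/m) = √(2·4.45×10^-16/3.82×10^-26) = 1.53×10^5 m/s.
r = mv/(qB) = (3.82×10^-26)(1.53×10^5) / [(1×1.60×10^-19)(0.120)] = 0.304 m.

r ≈ 304 mm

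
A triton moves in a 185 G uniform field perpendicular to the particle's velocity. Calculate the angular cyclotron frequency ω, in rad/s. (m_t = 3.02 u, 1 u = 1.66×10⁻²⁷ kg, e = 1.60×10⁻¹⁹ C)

ω = qB/m = (1×1.60×10^-19)(0.0185) / (5.01×10^-27) = 5.90×10^5 rad/s.

ω ≈ 5.90×10^5 rad/s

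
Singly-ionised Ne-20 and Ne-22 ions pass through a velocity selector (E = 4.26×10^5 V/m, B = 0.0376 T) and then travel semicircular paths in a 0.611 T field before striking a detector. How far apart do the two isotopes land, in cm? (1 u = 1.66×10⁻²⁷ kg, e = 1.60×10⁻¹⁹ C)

Both emerge at v = E/B₁ = 1.13×10^7 m/s.
r = mv/(qB₂), so r₁ = 3.848 m and r₂ = 4.232 m, giving Δr = 0.385 m.
After a semicircle each ion lands a diameter 2r from the entry slit, so the separation is 2Δr = 0.770 m.

Δd ≈ 77.0 cm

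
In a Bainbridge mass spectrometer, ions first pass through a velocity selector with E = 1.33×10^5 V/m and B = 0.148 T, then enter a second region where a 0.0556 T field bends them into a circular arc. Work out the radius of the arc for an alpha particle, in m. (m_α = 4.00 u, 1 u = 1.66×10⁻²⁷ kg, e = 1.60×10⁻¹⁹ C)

r ≈ 0.335 m

The selector passes v = E/B = 1.33×10^5/0.148 = 8.99×10^5 m/s.
In the deflection region, r = mv/(qB₂) = (6.64×10^-27)(8.99×10^5) / [(2×1.60×10^-19)(0.0556)] = 0.335 m.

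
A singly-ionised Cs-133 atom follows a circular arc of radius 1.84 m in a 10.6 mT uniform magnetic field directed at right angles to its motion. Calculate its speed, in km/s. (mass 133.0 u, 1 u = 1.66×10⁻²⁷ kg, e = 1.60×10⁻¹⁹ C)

From qvB = mv²/r, v = qBr/m.
v = (1×1.60×10^-19)(0.0106)(1.84) / (2.21×10^-25) = 1.41×10^4 m/s.

v ≈ 14.1 km/s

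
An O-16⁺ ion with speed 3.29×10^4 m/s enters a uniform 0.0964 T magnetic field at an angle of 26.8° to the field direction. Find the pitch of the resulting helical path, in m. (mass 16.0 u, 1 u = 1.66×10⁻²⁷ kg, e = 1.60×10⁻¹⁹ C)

pitch ≈ 0.318 m

The velocity component along B is v∥ = v cos26.8° = 2.94×10^4 m/s.
The cyclotron period T = 2πm/(qB) = 1.08×10^-5 s is set by m, q, B alone.
Pitch = v∥·T = (2.94×10^4)(1.08×10^-5) = 0.318 m.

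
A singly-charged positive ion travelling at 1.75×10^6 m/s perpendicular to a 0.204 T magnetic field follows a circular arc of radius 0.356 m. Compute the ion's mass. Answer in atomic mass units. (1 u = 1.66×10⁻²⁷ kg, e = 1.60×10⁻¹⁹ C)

m ≈ 4.00 u

qvB = mv²/r ⇒ m = qBr/v.
m = (1×1.60×10^-19)(0.204)(0.356) / (1.75×10^6) = 6.64×10^-27 kg = 4.00 u.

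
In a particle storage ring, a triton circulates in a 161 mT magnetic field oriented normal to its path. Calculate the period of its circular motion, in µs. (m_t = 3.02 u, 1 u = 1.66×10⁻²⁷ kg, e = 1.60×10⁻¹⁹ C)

The cyclotron period is independent of speed: T = 2πm/(qB).
T = 2π(5.01×10^-27) / [(1×1.60×10^-19)(0.161)] = 1.22×10^-6 s.

T ≈ 1.22 µs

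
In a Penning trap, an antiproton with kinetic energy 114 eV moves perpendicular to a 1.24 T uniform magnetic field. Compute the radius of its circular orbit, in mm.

r ≈ 1.24 mm

Convert the energy: K = 114 eV = 1.82×10^-17 J.
v = √(2K/m) = √(2·1.82×10^-17/1.67×10^-27) = 1.48×10^5 m/s.
r = mv/(qB) = (1.67×10^-27)(1.48×10^5) / [(1×1.60×10^-19)(1.24)] = 1.24×10^-3 m.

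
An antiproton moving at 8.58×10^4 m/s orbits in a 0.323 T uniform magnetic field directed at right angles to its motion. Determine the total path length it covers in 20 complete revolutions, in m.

r = mv/(qB) = 2.77×10^-3 m, so one revolution covers 2πr = 0.0174 m.
In 20 revolutions: L = 20·2πr = 0.348 m.

L ≈ 0.348 m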